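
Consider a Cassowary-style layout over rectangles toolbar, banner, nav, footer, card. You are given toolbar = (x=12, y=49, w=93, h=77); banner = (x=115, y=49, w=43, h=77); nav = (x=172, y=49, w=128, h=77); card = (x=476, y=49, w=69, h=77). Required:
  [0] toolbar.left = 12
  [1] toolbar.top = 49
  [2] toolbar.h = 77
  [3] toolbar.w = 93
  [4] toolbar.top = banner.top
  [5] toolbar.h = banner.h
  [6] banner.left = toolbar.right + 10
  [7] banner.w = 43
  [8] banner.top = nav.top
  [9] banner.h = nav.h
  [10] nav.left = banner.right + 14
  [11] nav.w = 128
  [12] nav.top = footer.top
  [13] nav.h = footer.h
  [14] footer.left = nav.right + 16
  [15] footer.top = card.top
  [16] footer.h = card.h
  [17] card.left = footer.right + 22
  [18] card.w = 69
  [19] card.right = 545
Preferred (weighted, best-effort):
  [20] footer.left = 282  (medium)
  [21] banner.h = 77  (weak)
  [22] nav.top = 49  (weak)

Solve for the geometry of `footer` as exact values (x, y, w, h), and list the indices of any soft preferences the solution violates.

1. footer.y = 49  [nav.top = footer.top]
2. footer.h = 77  [nav.h = footer.h]
3. footer.x = 316  [footer.left = nav.right + 16]
4. footer.w = 138  [card.left = footer.right + 22]

footer = (x=316, y=49, w=138, h=77)
violated soft preferences: 20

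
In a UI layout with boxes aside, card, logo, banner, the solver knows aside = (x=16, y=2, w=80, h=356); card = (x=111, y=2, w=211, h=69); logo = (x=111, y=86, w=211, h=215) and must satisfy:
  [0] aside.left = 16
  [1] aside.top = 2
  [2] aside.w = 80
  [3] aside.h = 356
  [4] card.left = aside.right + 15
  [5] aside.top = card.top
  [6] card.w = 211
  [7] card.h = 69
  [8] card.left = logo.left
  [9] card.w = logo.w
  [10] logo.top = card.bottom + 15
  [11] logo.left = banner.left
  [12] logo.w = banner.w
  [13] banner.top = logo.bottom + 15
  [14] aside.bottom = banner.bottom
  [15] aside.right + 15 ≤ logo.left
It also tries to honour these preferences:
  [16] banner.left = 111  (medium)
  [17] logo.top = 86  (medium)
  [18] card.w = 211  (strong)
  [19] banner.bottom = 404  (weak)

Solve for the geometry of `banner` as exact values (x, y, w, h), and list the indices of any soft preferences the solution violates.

1. banner.x = 111  [logo.left = banner.left]
2. banner.w = 211  [logo.w = banner.w]
3. banner.y = 316  [banner.top = logo.bottom + 15]
4. banner.h = 42  [aside.bottom = banner.bottom]

banner = (x=111, y=316, w=211, h=42)
violated soft preferences: 19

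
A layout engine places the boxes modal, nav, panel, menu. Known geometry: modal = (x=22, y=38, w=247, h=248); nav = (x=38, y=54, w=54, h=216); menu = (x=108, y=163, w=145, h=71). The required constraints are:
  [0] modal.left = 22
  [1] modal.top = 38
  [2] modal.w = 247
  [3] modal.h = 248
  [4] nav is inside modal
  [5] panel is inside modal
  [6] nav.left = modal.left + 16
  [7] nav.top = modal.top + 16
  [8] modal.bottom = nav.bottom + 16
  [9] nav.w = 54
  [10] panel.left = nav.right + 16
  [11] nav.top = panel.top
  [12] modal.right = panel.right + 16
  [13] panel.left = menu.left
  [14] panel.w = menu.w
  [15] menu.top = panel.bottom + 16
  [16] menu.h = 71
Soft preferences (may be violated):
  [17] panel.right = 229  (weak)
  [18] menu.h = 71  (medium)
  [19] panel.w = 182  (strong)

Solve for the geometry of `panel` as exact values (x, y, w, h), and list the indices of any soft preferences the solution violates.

1. panel.x = 108  [panel.left = nav.right + 16]
2. panel.y = 54  [nav.top = panel.top]
3. panel.w = 145  [modal.right = panel.right + 16]
4. panel.h = 93  [menu.top = panel.bottom + 16]

panel = (x=108, y=54, w=145, h=93)
violated soft preferences: 17, 19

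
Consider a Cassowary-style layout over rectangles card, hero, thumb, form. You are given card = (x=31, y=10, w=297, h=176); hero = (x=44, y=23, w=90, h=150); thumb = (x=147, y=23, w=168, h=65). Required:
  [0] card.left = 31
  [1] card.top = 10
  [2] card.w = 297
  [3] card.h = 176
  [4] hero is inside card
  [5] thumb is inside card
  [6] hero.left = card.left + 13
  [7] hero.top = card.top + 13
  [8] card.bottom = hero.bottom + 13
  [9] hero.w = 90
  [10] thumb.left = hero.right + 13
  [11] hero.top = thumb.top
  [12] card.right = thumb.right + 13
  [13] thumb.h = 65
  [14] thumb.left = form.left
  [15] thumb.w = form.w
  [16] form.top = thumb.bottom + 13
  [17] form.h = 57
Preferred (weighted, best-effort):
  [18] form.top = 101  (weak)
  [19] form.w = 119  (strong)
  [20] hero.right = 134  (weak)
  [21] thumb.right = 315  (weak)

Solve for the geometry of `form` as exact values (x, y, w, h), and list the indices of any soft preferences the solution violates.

form = (x=147, y=101, w=168, h=57)
violated soft preferences: 19

1. form.x = 147  [thumb.left = form.left]
2. form.w = 168  [thumb.w = form.w]
3. form.y = 101  [form.top = thumb.bottom + 13]
4. form.h = 57  [form.h = 57]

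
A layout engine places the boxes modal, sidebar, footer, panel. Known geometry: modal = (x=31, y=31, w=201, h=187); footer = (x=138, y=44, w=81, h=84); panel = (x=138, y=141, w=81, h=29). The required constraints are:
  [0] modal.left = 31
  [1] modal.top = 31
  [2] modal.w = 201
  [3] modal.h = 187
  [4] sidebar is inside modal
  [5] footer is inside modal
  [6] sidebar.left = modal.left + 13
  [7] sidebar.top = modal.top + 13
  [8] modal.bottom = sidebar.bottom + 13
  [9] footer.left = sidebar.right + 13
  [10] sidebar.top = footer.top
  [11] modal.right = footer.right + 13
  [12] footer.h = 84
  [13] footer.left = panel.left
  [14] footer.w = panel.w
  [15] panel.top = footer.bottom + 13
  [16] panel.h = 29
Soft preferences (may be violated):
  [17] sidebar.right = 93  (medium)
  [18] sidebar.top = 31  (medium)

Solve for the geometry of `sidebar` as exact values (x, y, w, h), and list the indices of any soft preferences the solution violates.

1. sidebar.x = 44  [sidebar.left = modal.left + 13]
2. sidebar.y = 44  [sidebar.top = modal.top + 13]
3. sidebar.h = 161  [modal.bottom = sidebar.bottom + 13]
4. sidebar.w = 81  [footer.left = sidebar.right + 13]

sidebar = (x=44, y=44, w=81, h=161)
violated soft preferences: 17, 18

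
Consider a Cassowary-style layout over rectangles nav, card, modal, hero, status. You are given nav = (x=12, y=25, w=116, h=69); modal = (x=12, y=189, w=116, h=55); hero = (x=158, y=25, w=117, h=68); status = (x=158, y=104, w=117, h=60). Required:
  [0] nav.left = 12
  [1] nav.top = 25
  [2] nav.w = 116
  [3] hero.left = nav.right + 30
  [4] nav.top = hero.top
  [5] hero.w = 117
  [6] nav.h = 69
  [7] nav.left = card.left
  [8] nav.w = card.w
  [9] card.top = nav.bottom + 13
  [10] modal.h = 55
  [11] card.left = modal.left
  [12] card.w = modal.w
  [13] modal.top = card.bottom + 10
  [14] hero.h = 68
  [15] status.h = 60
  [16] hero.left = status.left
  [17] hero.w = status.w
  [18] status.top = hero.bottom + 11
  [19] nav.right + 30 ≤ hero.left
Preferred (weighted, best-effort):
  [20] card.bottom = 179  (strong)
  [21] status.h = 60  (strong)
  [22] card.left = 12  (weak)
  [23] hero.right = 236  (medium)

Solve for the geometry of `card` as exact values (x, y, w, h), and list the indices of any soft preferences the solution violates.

card = (x=12, y=107, w=116, h=72)
violated soft preferences: 23

1. card.x = 12  [nav.left = card.left]
2. card.w = 116  [nav.w = card.w]
3. card.y = 107  [card.top = nav.bottom + 13]
4. card.h = 72  [modal.top = card.bottom + 10]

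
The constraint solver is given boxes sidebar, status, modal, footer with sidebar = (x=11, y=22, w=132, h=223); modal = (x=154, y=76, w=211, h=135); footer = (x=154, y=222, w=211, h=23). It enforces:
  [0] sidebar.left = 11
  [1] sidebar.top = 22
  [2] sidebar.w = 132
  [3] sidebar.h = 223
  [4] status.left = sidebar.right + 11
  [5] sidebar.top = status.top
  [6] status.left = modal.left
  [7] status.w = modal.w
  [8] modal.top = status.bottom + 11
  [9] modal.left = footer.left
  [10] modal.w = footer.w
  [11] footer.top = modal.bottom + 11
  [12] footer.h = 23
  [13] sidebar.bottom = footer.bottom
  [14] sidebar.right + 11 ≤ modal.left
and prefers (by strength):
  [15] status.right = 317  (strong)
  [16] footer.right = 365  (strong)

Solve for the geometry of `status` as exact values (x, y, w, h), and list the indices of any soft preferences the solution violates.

status = (x=154, y=22, w=211, h=43)
violated soft preferences: 15

1. status.x = 154  [status.left = sidebar.right + 11]
2. status.y = 22  [sidebar.top = status.top]
3. status.w = 211  [status.w = modal.w]
4. status.h = 43  [modal.top = status.bottom + 11]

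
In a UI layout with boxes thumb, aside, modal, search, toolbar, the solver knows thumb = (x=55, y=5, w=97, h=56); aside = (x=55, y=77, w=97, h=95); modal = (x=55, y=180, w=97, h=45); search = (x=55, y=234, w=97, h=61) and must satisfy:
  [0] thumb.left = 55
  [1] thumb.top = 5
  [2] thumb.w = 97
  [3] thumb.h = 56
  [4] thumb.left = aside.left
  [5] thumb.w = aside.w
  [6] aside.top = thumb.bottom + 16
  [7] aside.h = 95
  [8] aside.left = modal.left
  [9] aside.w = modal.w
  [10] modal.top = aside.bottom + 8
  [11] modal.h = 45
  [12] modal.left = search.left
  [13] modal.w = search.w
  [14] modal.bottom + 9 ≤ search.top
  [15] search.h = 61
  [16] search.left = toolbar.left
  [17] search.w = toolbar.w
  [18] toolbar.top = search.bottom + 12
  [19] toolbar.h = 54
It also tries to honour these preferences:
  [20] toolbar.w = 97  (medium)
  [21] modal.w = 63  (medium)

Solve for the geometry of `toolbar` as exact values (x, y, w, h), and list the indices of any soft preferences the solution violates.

toolbar = (x=55, y=307, w=97, h=54)
violated soft preferences: 21

1. toolbar.x = 55  [search.left = toolbar.left]
2. toolbar.w = 97  [search.w = toolbar.w]
3. toolbar.y = 307  [toolbar.top = search.bottom + 12]
4. toolbar.h = 54  [toolbar.h = 54]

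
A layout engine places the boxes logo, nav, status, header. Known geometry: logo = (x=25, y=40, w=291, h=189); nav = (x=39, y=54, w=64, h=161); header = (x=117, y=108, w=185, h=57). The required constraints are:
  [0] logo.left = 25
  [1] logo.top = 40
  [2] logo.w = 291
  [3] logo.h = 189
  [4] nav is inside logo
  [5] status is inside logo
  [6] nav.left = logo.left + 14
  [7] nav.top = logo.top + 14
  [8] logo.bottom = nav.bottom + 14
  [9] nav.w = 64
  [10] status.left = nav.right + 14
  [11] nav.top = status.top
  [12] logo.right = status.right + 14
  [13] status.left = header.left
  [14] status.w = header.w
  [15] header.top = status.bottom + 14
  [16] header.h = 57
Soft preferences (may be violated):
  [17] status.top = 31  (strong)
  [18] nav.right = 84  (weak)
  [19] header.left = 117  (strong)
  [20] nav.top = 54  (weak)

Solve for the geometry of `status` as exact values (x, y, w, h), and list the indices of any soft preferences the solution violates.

status = (x=117, y=54, w=185, h=40)
violated soft preferences: 17, 18

1. status.x = 117  [status.left = nav.right + 14]
2. status.y = 54  [nav.top = status.top]
3. status.w = 185  [logo.right = status.right + 14]
4. status.h = 40  [header.top = status.bottom + 14]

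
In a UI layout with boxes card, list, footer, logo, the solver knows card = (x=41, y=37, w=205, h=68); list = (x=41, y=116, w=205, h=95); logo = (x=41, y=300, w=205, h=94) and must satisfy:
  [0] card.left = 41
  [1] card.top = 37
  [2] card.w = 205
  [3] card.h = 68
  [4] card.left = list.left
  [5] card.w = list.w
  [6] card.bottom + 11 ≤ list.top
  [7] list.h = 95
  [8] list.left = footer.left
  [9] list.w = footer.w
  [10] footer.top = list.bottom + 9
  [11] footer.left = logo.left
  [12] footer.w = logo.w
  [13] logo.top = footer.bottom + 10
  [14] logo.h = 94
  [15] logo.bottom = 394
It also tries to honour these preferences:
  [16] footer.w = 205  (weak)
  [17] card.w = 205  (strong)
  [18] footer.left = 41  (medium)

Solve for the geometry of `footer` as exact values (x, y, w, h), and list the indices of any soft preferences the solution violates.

1. footer.x = 41  [list.left = footer.left]
2. footer.w = 205  [list.w = footer.w]
3. footer.y = 220  [footer.top = list.bottom + 9]
4. footer.h = 70  [logo.top = footer.bottom + 10]

footer = (x=41, y=220, w=205, h=70)
violated soft preferences: none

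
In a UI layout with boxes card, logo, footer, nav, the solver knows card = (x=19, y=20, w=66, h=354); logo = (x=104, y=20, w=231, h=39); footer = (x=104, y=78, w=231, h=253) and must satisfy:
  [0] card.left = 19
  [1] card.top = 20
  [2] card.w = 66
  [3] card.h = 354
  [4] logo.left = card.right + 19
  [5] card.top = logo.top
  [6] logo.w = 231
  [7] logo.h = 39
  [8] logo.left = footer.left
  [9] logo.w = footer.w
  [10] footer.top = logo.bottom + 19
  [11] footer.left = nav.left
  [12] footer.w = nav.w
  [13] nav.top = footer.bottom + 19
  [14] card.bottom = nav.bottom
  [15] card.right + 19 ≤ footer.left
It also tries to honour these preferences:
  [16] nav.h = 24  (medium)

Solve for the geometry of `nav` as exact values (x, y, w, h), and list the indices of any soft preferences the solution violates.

1. nav.x = 104  [footer.left = nav.left]
2. nav.w = 231  [footer.w = nav.w]
3. nav.y = 350  [nav.top = footer.bottom + 19]
4. nav.h = 24  [card.bottom = nav.bottom]

nav = (x=104, y=350, w=231, h=24)
violated soft preferences: none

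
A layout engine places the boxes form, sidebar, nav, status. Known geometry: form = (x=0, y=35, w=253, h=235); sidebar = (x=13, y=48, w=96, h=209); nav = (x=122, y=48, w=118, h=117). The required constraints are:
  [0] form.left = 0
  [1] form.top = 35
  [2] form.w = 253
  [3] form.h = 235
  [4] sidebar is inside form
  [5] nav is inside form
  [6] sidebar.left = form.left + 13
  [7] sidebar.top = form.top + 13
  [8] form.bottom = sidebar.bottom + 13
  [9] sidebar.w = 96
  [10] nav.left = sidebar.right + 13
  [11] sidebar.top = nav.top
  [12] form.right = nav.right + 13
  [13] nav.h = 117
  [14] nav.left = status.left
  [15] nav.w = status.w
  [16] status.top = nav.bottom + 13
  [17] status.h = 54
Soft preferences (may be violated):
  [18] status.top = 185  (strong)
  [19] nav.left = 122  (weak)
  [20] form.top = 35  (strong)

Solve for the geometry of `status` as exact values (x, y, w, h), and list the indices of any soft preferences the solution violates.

1. status.x = 122  [nav.left = status.left]
2. status.w = 118  [nav.w = status.w]
3. status.y = 178  [status.top = nav.bottom + 13]
4. status.h = 54  [status.h = 54]

status = (x=122, y=178, w=118, h=54)
violated soft preferences: 18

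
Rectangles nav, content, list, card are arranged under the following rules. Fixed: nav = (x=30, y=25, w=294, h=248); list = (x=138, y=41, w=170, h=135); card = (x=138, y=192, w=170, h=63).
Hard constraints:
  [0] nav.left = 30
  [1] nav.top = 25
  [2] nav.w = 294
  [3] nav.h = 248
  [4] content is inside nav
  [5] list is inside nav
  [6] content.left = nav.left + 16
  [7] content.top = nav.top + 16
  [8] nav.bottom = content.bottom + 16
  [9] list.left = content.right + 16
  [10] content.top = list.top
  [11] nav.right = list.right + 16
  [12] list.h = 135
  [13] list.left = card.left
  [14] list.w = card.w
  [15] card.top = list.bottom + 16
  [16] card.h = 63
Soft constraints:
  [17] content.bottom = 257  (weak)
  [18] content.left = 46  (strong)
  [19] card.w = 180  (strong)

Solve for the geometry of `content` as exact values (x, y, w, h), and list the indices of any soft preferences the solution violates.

1. content.x = 46  [content.left = nav.left + 16]
2. content.y = 41  [content.top = nav.top + 16]
3. content.h = 216  [nav.bottom = content.bottom + 16]
4. content.w = 76  [list.left = content.right + 16]

content = (x=46, y=41, w=76, h=216)
violated soft preferences: 19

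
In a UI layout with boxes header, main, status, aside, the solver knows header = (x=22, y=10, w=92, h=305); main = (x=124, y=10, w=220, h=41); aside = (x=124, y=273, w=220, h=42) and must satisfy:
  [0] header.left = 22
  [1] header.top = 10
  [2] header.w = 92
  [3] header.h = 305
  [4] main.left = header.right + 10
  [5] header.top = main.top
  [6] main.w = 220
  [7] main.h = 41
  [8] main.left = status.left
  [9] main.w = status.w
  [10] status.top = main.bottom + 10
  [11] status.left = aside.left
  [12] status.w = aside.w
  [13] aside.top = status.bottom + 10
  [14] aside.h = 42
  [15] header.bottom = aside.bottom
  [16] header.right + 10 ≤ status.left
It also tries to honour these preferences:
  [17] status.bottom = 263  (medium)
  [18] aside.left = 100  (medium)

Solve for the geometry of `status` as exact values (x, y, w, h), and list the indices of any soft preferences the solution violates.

1. status.x = 124  [main.left = status.left]
2. status.w = 220  [main.w = status.w]
3. status.y = 61  [status.top = main.bottom + 10]
4. status.h = 202  [aside.top = status.bottom + 10]

status = (x=124, y=61, w=220, h=202)
violated soft preferences: 18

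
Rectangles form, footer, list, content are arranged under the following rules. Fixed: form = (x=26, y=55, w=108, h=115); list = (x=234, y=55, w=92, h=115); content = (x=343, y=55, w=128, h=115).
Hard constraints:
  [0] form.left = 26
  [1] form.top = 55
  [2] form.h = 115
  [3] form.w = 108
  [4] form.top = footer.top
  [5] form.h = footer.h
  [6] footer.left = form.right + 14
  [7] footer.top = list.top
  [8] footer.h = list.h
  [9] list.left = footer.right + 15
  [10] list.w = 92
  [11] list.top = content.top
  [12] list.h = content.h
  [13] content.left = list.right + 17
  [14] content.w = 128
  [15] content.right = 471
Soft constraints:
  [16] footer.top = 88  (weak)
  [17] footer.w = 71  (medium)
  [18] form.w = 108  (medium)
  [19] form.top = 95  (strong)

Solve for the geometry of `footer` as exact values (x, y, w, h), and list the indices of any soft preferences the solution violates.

footer = (x=148, y=55, w=71, h=115)
violated soft preferences: 16, 19

1. footer.y = 55  [form.top = footer.top]
2. footer.h = 115  [form.h = footer.h]
3. footer.x = 148  [footer.left = form.right + 14]
4. footer.w = 71  [list.left = footer.right + 15]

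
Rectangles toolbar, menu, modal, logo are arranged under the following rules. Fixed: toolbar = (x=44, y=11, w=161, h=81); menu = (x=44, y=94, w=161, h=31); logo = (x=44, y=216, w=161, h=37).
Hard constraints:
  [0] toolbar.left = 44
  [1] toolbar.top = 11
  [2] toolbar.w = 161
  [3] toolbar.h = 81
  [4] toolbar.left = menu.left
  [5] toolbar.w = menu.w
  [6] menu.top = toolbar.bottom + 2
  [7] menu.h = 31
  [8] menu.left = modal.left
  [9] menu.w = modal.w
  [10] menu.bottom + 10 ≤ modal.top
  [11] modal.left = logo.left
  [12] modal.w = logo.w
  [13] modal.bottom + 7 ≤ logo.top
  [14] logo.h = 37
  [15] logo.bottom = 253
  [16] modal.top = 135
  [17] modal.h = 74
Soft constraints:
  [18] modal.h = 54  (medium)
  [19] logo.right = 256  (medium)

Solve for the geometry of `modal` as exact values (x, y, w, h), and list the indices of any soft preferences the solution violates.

modal = (x=44, y=135, w=161, h=74)
violated soft preferences: 18, 19

1. modal.x = 44  [menu.left = modal.left]
2. modal.w = 161  [menu.w = modal.w]
3. modal.y = 135  [modal.top = 135]
4. modal.h = 74  [modal.h = 74]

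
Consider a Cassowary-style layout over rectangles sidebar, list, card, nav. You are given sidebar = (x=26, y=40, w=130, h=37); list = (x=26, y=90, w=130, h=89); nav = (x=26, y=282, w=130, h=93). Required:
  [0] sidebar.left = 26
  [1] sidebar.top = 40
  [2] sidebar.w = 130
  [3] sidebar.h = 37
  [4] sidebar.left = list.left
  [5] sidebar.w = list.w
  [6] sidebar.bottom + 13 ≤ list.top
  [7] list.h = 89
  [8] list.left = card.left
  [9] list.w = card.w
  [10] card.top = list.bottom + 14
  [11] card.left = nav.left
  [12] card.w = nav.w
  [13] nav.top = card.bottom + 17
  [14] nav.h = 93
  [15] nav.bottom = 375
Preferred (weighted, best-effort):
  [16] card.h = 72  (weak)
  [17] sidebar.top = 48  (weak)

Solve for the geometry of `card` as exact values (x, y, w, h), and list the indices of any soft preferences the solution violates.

card = (x=26, y=193, w=130, h=72)
violated soft preferences: 17

1. card.x = 26  [list.left = card.left]
2. card.w = 130  [list.w = card.w]
3. card.y = 193  [card.top = list.bottom + 14]
4. card.h = 72  [nav.top = card.bottom + 17]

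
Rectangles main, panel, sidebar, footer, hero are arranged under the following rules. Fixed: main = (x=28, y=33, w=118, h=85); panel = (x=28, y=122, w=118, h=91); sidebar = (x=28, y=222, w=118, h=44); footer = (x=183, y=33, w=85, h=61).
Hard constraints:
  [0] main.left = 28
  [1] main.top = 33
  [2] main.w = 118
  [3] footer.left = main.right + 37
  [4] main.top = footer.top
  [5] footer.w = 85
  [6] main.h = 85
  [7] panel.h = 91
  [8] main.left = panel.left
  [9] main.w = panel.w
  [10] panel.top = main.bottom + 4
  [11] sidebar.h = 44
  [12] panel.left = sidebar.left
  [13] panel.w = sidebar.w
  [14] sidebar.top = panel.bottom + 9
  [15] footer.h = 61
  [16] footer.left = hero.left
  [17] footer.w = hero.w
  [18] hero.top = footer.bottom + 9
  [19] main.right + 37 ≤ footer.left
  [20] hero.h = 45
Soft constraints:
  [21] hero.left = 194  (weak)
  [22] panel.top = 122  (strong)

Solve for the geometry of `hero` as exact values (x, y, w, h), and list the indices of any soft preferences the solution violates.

1. hero.x = 183  [footer.left = hero.left]
2. hero.w = 85  [footer.w = hero.w]
3. hero.y = 103  [hero.top = footer.bottom + 9]
4. hero.h = 45  [hero.h = 45]

hero = (x=183, y=103, w=85, h=45)
violated soft preferences: 21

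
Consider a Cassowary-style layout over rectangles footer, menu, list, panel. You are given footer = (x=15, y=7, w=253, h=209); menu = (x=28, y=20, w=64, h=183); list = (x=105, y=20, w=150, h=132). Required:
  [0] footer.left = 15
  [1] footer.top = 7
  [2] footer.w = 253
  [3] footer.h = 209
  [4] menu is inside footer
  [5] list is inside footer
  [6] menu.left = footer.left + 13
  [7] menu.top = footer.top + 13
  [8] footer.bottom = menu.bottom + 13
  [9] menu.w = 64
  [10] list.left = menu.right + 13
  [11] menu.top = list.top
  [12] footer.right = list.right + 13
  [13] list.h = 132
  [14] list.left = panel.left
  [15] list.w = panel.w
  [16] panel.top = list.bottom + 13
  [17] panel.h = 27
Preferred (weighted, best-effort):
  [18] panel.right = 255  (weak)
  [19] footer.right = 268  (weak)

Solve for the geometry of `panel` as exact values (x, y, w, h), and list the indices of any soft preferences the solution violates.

panel = (x=105, y=165, w=150, h=27)
violated soft preferences: none

1. panel.x = 105  [list.left = panel.left]
2. panel.w = 150  [list.w = panel.w]
3. panel.y = 165  [panel.top = list.bottom + 13]
4. panel.h = 27  [panel.h = 27]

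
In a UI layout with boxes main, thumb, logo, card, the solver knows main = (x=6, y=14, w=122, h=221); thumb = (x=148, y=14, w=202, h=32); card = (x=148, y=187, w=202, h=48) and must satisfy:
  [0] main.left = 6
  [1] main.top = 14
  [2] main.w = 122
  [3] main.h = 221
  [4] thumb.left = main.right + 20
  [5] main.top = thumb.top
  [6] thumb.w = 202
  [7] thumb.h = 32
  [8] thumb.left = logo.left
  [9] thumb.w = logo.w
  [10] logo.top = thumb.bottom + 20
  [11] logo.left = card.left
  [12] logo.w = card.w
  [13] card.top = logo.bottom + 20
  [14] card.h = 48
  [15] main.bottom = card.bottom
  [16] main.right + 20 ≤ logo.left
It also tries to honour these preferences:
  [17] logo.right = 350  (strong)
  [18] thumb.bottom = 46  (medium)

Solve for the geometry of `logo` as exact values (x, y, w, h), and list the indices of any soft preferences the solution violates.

1. logo.x = 148  [thumb.left = logo.left]
2. logo.w = 202  [thumb.w = logo.w]
3. logo.y = 66  [logo.top = thumb.bottom + 20]
4. logo.h = 101  [card.top = logo.bottom + 20]

logo = (x=148, y=66, w=202, h=101)
violated soft preferences: none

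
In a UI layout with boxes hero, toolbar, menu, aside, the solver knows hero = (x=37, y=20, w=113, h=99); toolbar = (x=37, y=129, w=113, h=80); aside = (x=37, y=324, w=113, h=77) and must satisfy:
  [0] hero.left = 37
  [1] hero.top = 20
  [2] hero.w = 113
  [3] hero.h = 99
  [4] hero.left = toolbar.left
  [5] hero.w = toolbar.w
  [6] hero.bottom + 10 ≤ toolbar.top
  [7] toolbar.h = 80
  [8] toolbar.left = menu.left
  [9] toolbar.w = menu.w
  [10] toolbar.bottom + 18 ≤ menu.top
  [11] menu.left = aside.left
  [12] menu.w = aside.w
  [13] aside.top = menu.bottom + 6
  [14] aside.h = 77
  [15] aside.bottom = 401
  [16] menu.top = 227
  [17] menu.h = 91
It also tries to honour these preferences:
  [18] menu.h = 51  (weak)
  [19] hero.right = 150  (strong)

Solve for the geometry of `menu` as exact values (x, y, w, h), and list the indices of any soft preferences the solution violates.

menu = (x=37, y=227, w=113, h=91)
violated soft preferences: 18

1. menu.x = 37  [toolbar.left = menu.left]
2. menu.w = 113  [toolbar.w = menu.w]
3. menu.y = 227  [menu.top = 227]
4. menu.h = 91  [menu.h = 91]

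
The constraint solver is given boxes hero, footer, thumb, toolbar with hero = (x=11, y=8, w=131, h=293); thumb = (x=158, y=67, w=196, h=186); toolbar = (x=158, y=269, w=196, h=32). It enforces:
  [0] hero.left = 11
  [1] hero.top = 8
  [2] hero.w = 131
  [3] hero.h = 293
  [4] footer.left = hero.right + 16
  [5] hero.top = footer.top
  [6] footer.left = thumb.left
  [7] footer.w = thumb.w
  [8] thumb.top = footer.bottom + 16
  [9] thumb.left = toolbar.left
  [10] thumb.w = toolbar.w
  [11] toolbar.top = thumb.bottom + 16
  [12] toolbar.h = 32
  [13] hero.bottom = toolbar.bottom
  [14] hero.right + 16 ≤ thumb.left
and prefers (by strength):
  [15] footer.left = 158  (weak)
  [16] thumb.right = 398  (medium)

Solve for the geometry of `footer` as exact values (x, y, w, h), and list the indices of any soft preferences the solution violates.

footer = (x=158, y=8, w=196, h=43)
violated soft preferences: 16

1. footer.x = 158  [footer.left = hero.right + 16]
2. footer.y = 8  [hero.top = footer.top]
3. footer.w = 196  [footer.w = thumb.w]
4. footer.h = 43  [thumb.top = footer.bottom + 16]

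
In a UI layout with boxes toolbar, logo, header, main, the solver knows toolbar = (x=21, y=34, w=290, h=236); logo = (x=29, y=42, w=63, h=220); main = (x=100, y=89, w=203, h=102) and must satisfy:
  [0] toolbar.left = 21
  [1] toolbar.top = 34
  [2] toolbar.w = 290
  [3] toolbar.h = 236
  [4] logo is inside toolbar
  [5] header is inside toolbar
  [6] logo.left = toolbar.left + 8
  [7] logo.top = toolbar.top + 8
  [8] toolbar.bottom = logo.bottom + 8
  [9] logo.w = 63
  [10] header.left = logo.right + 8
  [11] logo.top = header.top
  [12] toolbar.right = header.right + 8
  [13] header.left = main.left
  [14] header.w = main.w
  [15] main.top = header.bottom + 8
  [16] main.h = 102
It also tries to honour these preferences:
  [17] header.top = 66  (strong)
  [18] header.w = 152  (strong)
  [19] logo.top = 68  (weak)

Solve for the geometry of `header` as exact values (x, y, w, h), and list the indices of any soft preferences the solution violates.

1. header.x = 100  [header.left = logo.right + 8]
2. header.y = 42  [logo.top = header.top]
3. header.w = 203  [toolbar.right = header.right + 8]
4. header.h = 39  [main.top = header.bottom + 8]

header = (x=100, y=42, w=203, h=39)
violated soft preferences: 17, 18, 19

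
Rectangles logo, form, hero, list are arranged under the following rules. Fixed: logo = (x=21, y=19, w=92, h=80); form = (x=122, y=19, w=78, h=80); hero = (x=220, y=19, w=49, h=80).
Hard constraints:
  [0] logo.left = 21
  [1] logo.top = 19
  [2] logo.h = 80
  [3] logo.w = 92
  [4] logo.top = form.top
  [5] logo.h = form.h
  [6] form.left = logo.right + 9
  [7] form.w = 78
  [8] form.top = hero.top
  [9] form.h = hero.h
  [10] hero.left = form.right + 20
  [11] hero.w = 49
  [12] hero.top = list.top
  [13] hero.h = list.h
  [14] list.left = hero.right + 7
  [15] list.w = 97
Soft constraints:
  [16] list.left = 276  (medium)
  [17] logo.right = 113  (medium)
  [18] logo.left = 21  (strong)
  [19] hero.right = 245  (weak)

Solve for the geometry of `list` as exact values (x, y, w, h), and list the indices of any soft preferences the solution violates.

1. list.y = 19  [hero.top = list.top]
2. list.h = 80  [hero.h = list.h]
3. list.x = 276  [list.left = hero.right + 7]
4. list.w = 97  [list.w = 97]

list = (x=276, y=19, w=97, h=80)
violated soft preferences: 19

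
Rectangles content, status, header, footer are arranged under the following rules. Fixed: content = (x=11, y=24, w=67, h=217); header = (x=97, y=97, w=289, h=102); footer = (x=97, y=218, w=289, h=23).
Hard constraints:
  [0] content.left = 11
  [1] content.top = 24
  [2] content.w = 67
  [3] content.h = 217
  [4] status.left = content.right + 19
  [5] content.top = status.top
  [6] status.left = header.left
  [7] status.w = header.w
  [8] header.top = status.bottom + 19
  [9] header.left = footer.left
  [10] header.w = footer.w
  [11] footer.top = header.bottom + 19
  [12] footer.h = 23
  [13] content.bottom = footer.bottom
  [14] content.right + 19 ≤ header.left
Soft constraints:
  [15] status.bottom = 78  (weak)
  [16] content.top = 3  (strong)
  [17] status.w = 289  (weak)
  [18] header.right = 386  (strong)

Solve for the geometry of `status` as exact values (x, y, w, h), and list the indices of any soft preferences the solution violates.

1. status.x = 97  [status.left = content.right + 19]
2. status.y = 24  [content.top = status.top]
3. status.w = 289  [status.w = header.w]
4. status.h = 54  [header.top = status.bottom + 19]

status = (x=97, y=24, w=289, h=54)
violated soft preferences: 16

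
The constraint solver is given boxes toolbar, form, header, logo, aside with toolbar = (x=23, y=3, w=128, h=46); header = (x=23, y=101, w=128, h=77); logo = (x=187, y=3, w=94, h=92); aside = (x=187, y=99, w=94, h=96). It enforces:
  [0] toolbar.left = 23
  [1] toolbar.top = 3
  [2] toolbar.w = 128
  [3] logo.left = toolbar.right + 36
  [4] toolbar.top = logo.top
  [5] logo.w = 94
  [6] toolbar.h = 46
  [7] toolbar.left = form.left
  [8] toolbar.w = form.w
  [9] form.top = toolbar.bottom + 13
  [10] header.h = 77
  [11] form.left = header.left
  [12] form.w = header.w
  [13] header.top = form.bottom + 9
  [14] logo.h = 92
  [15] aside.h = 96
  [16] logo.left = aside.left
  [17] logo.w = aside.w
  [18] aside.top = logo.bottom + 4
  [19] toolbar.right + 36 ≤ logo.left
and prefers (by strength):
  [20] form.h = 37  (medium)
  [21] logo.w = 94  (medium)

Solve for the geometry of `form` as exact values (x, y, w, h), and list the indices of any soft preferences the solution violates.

1. form.x = 23  [toolbar.left = form.left]
2. form.w = 128  [toolbar.w = form.w]
3. form.y = 62  [form.top = toolbar.bottom + 13]
4. form.h = 30  [header.top = form.bottom + 9]

form = (x=23, y=62, w=128, h=30)
violated soft preferences: 20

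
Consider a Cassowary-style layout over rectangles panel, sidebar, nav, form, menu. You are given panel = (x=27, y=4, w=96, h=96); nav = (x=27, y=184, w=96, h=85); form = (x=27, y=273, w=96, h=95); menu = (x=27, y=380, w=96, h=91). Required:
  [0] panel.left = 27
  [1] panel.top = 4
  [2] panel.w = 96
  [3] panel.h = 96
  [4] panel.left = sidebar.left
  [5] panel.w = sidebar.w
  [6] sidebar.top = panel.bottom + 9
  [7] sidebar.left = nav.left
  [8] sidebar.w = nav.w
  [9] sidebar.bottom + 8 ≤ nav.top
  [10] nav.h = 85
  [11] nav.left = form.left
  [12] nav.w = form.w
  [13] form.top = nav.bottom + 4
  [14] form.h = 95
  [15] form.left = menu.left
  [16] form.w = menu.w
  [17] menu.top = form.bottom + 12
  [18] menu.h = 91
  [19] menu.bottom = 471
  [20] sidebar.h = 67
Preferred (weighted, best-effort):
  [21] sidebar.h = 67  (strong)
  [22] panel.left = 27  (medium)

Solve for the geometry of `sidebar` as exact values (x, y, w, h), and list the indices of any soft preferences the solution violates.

1. sidebar.x = 27  [panel.left = sidebar.left]
2. sidebar.w = 96  [panel.w = sidebar.w]
3. sidebar.y = 109  [sidebar.top = panel.bottom + 9]
4. sidebar.h = 67  [sidebar.h = 67]

sidebar = (x=27, y=109, w=96, h=67)
violated soft preferences: none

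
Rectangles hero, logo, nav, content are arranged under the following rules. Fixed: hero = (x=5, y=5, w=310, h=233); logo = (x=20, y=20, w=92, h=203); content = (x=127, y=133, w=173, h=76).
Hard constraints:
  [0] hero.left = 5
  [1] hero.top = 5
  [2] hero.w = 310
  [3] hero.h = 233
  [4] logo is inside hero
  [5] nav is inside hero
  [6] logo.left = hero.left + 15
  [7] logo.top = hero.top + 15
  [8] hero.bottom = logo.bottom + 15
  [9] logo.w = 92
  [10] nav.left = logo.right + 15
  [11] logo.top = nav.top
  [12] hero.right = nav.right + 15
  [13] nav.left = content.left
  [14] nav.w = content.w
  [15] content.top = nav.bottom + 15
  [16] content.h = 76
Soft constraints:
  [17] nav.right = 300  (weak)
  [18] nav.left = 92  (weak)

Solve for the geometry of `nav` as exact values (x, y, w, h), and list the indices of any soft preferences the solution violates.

1. nav.x = 127  [nav.left = logo.right + 15]
2. nav.y = 20  [logo.top = nav.top]
3. nav.w = 173  [hero.right = nav.right + 15]
4. nav.h = 98  [content.top = nav.bottom + 15]

nav = (x=127, y=20, w=173, h=98)
violated soft preferences: 18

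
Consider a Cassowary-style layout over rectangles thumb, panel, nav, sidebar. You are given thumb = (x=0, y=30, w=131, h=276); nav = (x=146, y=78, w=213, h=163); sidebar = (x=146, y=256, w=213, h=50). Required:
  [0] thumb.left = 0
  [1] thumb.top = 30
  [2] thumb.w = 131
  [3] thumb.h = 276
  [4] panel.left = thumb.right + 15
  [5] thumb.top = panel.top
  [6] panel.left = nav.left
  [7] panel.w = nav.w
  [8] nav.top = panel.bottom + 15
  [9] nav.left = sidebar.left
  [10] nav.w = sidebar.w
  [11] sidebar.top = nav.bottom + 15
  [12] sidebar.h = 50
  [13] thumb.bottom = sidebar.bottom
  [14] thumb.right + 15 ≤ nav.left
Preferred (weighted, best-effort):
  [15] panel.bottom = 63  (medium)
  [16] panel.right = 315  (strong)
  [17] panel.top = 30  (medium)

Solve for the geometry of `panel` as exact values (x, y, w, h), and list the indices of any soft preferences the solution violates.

panel = (x=146, y=30, w=213, h=33)
violated soft preferences: 16

1. panel.x = 146  [panel.left = thumb.right + 15]
2. panel.y = 30  [thumb.top = panel.top]
3. panel.w = 213  [panel.w = nav.w]
4. panel.h = 33  [nav.top = panel.bottom + 15]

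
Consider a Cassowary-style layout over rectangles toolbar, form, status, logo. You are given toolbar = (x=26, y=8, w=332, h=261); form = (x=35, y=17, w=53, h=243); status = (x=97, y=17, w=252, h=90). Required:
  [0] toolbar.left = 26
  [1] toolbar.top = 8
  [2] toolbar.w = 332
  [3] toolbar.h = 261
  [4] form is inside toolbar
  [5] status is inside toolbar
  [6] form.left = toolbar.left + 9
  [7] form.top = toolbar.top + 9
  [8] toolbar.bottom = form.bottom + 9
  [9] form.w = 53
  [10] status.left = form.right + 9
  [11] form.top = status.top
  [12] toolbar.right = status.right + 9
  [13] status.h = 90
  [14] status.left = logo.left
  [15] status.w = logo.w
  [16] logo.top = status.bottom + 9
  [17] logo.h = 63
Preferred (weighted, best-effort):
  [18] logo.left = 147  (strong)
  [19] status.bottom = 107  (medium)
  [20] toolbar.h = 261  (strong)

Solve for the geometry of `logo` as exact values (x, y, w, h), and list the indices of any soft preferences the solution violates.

1. logo.x = 97  [status.left = logo.left]
2. logo.w = 252  [status.w = logo.w]
3. logo.y = 116  [logo.top = status.bottom + 9]
4. logo.h = 63  [logo.h = 63]

logo = (x=97, y=116, w=252, h=63)
violated soft preferences: 18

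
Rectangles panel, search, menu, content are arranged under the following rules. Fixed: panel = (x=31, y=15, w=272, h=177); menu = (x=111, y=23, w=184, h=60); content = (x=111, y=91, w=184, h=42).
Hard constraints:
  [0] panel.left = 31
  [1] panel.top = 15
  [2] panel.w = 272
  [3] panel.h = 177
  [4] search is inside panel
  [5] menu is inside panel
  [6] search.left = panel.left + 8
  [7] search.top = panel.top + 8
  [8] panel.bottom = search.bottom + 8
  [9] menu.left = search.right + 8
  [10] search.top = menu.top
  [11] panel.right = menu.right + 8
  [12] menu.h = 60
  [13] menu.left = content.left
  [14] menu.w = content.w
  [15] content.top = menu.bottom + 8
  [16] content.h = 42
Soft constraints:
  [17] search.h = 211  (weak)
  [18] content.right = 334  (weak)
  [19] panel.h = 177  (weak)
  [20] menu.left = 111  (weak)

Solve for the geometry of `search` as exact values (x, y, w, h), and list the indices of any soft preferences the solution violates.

search = (x=39, y=23, w=64, h=161)
violated soft preferences: 17, 18

1. search.x = 39  [search.left = panel.left + 8]
2. search.y = 23  [search.top = panel.top + 8]
3. search.h = 161  [panel.bottom = search.bottom + 8]
4. search.w = 64  [menu.left = search.right + 8]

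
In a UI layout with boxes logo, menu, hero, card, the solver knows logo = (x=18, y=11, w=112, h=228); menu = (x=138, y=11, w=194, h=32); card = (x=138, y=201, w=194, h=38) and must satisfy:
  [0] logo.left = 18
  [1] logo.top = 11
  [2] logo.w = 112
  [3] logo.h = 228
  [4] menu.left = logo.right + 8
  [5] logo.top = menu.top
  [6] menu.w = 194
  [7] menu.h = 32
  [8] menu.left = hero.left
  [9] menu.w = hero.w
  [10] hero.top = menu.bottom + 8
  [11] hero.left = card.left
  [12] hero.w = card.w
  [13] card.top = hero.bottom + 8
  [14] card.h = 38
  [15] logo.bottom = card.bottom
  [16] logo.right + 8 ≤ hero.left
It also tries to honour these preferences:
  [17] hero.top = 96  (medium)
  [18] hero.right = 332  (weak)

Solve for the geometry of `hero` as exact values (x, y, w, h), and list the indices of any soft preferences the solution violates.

hero = (x=138, y=51, w=194, h=142)
violated soft preferences: 17

1. hero.x = 138  [menu.left = hero.left]
2. hero.w = 194  [menu.w = hero.w]
3. hero.y = 51  [hero.top = menu.bottom + 8]
4. hero.h = 142  [card.top = hero.bottom + 8]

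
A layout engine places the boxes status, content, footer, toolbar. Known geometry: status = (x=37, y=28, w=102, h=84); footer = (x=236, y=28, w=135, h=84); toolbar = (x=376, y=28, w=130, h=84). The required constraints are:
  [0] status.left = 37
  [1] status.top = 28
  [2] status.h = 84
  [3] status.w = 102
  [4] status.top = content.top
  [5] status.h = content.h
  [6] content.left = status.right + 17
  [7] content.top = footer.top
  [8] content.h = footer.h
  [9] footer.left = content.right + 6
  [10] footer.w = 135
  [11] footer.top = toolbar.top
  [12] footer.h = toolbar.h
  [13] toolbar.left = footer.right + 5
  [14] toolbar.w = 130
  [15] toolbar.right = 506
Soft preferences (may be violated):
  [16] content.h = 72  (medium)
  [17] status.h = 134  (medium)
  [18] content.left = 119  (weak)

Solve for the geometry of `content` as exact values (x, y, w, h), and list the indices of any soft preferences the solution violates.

content = (x=156, y=28, w=74, h=84)
violated soft preferences: 16, 17, 18

1. content.y = 28  [status.top = content.top]
2. content.h = 84  [status.h = content.h]
3. content.x = 156  [content.left = status.right + 17]
4. content.w = 74  [footer.left = content.right + 6]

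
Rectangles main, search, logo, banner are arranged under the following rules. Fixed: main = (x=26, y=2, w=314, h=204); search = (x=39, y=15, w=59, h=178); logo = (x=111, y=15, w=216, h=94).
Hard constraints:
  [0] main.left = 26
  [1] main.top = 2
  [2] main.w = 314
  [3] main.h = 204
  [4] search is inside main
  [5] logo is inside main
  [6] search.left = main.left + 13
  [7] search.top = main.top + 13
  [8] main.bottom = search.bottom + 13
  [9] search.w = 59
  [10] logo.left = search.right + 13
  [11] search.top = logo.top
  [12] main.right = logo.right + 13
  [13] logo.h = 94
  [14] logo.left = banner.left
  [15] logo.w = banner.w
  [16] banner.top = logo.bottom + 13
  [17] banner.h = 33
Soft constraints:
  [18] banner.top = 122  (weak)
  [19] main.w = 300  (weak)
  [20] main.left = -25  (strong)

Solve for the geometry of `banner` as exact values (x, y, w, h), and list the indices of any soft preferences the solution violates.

1. banner.x = 111  [logo.left = banner.left]
2. banner.w = 216  [logo.w = banner.w]
3. banner.y = 122  [banner.top = logo.bottom + 13]
4. banner.h = 33  [banner.h = 33]

banner = (x=111, y=122, w=216, h=33)
violated soft preferences: 19, 20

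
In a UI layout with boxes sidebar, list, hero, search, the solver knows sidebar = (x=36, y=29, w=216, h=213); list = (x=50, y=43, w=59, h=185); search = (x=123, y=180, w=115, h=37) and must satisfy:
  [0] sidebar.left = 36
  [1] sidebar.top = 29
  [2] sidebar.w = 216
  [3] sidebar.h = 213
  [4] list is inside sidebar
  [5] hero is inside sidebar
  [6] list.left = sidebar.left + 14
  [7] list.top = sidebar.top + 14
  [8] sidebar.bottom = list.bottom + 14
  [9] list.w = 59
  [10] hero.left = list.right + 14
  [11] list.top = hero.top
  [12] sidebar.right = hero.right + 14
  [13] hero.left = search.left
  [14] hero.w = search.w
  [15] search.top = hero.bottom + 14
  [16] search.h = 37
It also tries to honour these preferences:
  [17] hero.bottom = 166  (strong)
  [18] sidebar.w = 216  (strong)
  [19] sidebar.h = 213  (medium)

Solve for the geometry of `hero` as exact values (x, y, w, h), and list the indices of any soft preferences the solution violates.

1. hero.x = 123  [hero.left = list.right + 14]
2. hero.y = 43  [list.top = hero.top]
3. hero.w = 115  [sidebar.right = hero.right + 14]
4. hero.h = 123  [search.top = hero.bottom + 14]

hero = (x=123, y=43, w=115, h=123)
violated soft preferences: none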